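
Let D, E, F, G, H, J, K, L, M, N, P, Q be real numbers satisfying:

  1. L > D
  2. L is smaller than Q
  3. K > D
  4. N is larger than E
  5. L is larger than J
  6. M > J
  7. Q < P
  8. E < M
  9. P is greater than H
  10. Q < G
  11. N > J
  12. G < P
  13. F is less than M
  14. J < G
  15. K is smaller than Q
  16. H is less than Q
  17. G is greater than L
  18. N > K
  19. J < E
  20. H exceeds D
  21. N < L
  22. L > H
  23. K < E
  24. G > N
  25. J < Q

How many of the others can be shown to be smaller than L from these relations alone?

From L the given relations immediately reach D, J, N, H.
From those, K, E — 6 in total.
No other element is forced below L by the given relations, so the count is 6.

6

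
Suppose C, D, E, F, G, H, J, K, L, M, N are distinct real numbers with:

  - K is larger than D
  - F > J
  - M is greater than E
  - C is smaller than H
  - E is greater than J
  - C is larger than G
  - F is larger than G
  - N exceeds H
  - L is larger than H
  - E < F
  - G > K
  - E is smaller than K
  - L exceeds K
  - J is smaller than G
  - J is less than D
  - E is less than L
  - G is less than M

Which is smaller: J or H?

The relevant relations are J < E; E < K; K < G; G < C; C < H.
Chaining these gives J < E < K < G < C < H.
So J < H; J is the smaller of the two.

J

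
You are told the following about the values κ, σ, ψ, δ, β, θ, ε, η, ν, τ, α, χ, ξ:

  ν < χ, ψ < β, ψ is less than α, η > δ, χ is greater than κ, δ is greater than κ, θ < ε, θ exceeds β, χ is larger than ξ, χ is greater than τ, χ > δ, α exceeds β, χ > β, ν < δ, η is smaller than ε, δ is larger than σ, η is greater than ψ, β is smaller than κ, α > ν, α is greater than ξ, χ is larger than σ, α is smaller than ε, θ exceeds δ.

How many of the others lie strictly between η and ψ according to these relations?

Chaining upward from ψ reaches: β, κ, δ, θ, α, ε, χ.
Chaining downward from η reaches: β, ν, σ, κ, δ.
Strictly between ψ and η are those in both lists: β, κ, δ — 3 elements.

3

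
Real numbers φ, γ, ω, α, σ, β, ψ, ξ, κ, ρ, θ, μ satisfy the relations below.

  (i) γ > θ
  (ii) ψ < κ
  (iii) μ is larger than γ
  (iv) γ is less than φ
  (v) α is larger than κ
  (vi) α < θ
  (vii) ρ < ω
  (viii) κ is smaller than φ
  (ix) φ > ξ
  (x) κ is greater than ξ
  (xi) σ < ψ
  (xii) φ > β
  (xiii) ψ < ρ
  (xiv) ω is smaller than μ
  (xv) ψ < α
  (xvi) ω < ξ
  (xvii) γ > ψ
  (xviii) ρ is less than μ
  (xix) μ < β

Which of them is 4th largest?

γ

The consecutive relations fix a unique order: σ < ψ < ρ < ω < ξ < κ < α < θ < γ < μ < β < φ.
Counting 4 from the largest end gives γ.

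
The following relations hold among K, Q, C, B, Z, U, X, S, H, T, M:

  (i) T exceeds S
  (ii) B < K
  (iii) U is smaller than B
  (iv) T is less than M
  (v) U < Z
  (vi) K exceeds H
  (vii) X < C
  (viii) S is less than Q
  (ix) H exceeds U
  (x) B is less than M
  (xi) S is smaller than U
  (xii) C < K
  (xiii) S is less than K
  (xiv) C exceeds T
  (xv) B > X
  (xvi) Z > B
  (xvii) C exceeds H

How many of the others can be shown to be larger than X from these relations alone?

Directly above X: B, C.
One step further: Z, K, M (5 so far).
No other element is forced above X by the given relations, so the count is 5.

5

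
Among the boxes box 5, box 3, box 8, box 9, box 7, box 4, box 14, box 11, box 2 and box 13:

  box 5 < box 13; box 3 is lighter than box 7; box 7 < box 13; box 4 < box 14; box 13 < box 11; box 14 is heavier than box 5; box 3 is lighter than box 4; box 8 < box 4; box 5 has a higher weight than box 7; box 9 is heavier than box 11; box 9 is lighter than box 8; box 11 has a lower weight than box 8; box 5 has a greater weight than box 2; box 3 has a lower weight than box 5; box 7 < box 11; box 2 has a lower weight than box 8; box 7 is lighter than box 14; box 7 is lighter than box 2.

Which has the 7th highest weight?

Piecing the relations together gives one ordering: box 3 < box 7 < box 2 < box 5 < box 13 < box 11 < box 9 < box 8 < box 4 < box 14.
Counting 7 from the largest end gives box 5.

box 5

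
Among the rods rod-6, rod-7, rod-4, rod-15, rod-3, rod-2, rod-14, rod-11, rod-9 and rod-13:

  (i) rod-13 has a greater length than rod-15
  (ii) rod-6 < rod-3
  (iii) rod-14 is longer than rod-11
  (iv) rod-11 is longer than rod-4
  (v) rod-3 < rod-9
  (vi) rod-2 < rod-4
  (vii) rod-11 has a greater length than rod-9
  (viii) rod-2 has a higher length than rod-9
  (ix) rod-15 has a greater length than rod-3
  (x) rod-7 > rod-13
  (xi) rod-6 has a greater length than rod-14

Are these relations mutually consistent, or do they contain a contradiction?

inconsistent

Chaining the given relations yields rod-9 < rod-2 < rod-4 < rod-11 < rod-14 < rod-6 < rod-3, so rod-9 < rod-3. But one relation states rod-3 < rod-9. These cannot both hold.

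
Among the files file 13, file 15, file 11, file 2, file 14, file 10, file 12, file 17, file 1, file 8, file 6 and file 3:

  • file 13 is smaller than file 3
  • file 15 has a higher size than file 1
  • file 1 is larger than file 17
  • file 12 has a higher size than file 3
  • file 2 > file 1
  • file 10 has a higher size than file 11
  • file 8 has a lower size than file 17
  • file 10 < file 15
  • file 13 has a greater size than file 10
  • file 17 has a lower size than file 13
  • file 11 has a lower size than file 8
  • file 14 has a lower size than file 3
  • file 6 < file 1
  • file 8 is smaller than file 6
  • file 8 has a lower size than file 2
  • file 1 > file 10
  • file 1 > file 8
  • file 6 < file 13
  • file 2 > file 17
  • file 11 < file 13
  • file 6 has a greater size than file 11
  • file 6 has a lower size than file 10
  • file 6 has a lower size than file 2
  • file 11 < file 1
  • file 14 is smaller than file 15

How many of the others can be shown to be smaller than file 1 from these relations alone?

From file 1 the given relations immediately reach file 11, file 8, file 6, file 10, file 17.
Nothing else is reachable below file 1; 5 in all.

5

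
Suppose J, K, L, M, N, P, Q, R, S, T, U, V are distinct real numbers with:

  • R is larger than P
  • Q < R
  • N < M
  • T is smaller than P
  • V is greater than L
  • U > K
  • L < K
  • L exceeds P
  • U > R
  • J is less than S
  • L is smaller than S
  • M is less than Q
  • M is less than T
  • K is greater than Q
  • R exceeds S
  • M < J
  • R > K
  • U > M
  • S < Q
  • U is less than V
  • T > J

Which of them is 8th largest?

Piecing the relations together gives one ordering: N < M < J < T < P < L < S < Q < K < R < U < V.
The 8th largest is P.

P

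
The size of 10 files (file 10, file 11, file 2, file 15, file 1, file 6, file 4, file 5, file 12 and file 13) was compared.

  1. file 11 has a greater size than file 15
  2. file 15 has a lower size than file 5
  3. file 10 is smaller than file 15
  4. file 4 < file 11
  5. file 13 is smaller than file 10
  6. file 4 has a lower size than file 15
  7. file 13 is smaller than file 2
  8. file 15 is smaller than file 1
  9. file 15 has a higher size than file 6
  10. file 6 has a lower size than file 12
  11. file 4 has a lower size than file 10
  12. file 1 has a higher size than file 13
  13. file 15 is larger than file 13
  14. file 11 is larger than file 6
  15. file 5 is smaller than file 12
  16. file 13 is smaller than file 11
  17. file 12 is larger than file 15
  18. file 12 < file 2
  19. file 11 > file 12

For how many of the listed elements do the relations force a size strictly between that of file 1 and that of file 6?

The relations place file 6 below file 1. An element lies strictly between them when it is forced above file 6 and also forced below file 1.
Above file 6: {file 15, file 5, file 12, file 2, file 11}. Below file 1: {file 13, file 4, file 10, file 15}.
Intersection: {file 15} — 1.

1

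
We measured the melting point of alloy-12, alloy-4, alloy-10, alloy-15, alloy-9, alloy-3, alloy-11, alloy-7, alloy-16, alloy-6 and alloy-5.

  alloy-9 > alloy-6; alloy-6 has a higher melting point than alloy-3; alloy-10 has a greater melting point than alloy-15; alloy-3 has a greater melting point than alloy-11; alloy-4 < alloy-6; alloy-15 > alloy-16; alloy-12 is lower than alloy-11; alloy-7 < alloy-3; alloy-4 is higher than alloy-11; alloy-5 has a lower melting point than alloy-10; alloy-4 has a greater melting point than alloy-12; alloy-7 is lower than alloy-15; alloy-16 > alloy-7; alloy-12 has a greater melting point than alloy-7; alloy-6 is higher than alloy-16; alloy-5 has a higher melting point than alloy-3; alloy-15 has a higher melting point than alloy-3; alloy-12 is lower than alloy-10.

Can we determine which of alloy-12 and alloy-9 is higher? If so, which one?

alloy-9

Link the given pairs in sequence: alloy-12 < alloy-11; alloy-11 < alloy-4; alloy-4 < alloy-6; alloy-6 < alloy-9.
Together: alloy-12 < alloy-11 < alloy-4 < alloy-6 < alloy-9.
So alloy-9 is higher.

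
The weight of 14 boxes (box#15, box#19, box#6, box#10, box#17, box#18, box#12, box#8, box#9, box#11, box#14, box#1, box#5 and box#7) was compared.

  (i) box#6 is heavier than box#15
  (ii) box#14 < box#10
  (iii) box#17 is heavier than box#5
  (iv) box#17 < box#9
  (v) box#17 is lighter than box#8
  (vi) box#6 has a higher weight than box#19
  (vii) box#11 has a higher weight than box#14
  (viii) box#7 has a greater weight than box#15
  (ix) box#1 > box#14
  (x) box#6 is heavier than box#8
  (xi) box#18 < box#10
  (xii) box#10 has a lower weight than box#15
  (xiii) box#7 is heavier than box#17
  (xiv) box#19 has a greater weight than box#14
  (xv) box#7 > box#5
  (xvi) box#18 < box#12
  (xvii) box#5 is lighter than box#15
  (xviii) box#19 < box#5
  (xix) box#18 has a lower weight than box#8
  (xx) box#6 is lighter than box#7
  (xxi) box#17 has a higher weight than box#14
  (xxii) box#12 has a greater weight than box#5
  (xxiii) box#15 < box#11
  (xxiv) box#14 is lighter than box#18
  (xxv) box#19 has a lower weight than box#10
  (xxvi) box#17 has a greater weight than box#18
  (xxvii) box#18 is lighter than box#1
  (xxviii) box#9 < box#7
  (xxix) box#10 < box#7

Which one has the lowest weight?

box#14

Chaining upward from box#14: directly above it, box#19, box#18, box#10, box#11, box#17, box#1; then box#5, box#15, box#8, box#9, box#6, box#7, box#12.
That covers every other element, and nothing is given below box#14, so box#14 is the lowest weight.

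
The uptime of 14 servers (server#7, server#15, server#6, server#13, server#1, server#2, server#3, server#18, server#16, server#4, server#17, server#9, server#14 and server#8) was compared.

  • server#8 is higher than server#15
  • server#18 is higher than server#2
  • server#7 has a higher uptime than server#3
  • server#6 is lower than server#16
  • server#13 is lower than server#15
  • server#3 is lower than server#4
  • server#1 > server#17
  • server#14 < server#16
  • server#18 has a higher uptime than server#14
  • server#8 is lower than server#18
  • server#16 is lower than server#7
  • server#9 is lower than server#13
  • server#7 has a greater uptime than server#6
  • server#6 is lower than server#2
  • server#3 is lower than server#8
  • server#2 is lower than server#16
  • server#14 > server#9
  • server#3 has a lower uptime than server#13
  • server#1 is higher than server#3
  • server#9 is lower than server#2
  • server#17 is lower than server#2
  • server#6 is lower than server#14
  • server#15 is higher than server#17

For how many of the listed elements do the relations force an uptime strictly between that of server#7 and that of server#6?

3

The relations place server#6 below server#7. An element lies strictly between them when it is forced above server#6 and also forced below server#7.
Above server#6: {server#14, server#2, server#16, server#18}. Below server#7: {server#17, server#3, server#9, server#14, server#2, server#16}.
Intersection: {server#14, server#2, server#16} — 3.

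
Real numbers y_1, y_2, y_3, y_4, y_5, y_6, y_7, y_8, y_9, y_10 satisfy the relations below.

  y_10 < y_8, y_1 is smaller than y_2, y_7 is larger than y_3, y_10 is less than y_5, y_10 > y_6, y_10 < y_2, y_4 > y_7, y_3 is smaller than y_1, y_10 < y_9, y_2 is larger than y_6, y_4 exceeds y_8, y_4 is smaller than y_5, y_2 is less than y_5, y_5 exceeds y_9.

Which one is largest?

y_5

Chaining downward from y_5: directly below it, y_10, y_9, y_4, y_2; then y_6, y_1, y_7, y_8; then y_3.
That covers every other element, and nothing is given above y_5, so y_5 is the largest.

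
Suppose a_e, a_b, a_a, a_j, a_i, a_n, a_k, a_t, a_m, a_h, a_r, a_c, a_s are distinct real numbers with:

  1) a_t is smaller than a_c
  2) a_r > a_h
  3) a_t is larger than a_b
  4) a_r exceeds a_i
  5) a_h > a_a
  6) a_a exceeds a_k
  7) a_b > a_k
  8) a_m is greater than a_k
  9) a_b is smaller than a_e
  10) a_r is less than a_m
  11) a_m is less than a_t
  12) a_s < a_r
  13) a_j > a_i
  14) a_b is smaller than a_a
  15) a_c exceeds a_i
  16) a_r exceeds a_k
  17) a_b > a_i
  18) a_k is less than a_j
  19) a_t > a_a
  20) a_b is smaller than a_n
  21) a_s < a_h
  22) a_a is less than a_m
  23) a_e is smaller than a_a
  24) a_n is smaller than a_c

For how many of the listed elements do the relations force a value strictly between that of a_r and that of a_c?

The relations place a_r below a_c. An element lies strictly between them when it is forced above a_r and also forced below a_c.
Above a_r: {a_m, a_t}. Below a_c: {a_i, a_k, a_b, a_s, a_e, a_a, a_h, a_m, a_n, a_t}.
Intersection: {a_m, a_t} — 2.

2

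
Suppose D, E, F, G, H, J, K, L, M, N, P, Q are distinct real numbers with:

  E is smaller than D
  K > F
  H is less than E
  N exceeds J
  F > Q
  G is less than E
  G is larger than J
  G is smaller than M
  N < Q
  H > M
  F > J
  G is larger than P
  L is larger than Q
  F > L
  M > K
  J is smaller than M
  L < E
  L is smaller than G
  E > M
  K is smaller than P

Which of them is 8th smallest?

Chaining the given pairs: J < N < Q < L < F < K < P < G < M < H < E < D.
Counting 8 from the smallest end gives G.

G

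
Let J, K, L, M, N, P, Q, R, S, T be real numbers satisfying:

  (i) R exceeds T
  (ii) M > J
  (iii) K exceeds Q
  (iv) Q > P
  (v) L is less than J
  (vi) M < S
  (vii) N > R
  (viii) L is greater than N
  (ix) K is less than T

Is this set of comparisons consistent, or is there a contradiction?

consistent

The single ordering P < Q < K < T < R < N < L < J < M < S satisfies every listed relation, so no contradiction arises.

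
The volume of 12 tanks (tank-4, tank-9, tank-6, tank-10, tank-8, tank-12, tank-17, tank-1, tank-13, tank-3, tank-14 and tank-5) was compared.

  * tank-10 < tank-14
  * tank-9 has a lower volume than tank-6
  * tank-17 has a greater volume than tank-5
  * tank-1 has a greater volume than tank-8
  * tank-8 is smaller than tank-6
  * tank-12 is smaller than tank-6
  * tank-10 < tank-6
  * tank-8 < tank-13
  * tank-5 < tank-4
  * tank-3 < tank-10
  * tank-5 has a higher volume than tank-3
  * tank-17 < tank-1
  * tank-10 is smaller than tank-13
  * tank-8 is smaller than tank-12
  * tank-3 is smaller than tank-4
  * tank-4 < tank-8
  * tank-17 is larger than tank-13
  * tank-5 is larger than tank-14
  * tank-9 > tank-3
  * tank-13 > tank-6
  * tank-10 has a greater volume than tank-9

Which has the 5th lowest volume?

tank-5

The consecutive relations fix a unique order: tank-3 < tank-9 < tank-10 < tank-14 < tank-5 < tank-4 < tank-8 < tank-12 < tank-6 < tank-13 < tank-17 < tank-1.
Counting 5 from the smallest end gives tank-5.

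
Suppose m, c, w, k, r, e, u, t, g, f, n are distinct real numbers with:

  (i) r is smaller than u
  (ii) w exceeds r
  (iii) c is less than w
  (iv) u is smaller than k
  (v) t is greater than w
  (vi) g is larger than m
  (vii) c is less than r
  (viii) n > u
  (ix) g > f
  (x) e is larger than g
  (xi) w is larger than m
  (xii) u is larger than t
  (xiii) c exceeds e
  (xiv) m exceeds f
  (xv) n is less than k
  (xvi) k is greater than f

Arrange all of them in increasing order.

f < m < g < e < c < r < w < t < u < n < k

Each adjacent pair is fixed by a given relation: f < m; m < g; g < e; e < c; c < r; r < w; w < t; t < u; u < n; n < k. Chaining them end to end gives the full order.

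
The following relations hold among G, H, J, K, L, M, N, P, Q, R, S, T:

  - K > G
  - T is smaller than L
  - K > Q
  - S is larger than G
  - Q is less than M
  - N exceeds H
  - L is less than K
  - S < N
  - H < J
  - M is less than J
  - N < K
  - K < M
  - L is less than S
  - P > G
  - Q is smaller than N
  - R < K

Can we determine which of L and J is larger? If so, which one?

J

L < S and S < N give L < N.
Then N < K extends the chain to K.
Then K < M extends the chain to M.
With M < J: L < S < N < K < M < J.
So J is larger.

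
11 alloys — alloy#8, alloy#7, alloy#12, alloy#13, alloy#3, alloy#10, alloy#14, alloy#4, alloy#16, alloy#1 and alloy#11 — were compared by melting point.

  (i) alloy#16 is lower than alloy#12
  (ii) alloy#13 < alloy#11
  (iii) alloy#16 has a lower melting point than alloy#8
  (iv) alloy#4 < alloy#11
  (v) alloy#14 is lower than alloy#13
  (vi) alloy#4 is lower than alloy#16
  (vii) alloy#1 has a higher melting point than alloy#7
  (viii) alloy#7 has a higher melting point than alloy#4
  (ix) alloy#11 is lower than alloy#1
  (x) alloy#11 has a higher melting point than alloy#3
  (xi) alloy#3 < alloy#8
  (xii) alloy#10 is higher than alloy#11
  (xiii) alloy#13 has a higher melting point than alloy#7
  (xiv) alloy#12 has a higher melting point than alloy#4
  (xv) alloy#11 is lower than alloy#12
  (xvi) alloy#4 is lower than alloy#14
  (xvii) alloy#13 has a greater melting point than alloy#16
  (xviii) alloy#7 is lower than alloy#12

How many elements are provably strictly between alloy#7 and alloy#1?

The relations place alloy#7 below alloy#1. An element lies strictly between them when it is forced above alloy#7 and also forced below alloy#1.
Above alloy#7: {alloy#13, alloy#11, alloy#12, alloy#10}. Below alloy#1: {alloy#4, alloy#16, alloy#3, alloy#14, alloy#13, alloy#11}.
Intersection: {alloy#13, alloy#11} — 2.

2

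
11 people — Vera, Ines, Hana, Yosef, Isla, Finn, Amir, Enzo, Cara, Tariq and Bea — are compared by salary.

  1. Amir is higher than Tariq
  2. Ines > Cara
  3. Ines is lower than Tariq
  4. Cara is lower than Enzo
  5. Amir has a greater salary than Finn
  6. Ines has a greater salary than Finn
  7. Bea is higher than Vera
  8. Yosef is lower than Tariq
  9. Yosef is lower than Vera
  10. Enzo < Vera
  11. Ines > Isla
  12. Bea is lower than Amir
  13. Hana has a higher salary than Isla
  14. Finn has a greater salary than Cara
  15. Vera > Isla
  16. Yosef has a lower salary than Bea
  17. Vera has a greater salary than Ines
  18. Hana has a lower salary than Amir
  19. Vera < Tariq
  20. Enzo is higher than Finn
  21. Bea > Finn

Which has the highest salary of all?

Amir

Isla is not greatest since Isla < Hana; Cara is not greatest since Cara < Ines; Hana is not greatest since Hana < Amir; Finn is not greatest since Finn < Enzo; Enzo is not greatest since Enzo < Vera; Yosef is not greatest since Yosef < Vera; Ines is not greatest since Ines < Tariq; Vera is not greatest since Vera < Bea; Tariq is not greatest since Tariq < Amir; Bea is not greatest since Bea < Amir.
Only Amir has nothing above it, so Amir is the highest salary.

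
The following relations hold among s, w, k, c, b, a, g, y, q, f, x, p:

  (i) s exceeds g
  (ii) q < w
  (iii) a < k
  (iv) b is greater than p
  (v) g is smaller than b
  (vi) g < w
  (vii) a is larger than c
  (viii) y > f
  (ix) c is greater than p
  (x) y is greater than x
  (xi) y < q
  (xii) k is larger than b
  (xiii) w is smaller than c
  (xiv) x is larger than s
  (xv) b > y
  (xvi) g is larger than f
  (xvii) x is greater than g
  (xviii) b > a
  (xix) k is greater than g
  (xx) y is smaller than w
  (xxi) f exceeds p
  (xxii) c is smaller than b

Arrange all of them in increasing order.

Each adjacent pair is fixed by a given relation: p < f; f < g; g < s; s < x; x < y; y < q; q < w; w < c; c < a; a < b; b < k. Chaining them end to end gives the full order.

p < f < g < s < x < y < q < w < c < a < b < k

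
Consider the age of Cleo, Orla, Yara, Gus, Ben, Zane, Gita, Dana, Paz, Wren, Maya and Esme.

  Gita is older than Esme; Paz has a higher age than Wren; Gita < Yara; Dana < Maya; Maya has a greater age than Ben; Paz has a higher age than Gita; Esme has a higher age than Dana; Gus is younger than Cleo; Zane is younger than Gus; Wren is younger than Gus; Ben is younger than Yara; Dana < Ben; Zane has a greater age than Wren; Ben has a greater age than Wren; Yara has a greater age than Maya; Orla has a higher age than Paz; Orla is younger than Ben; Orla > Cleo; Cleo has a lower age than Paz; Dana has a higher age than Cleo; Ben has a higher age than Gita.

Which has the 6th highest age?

The consecutive relations fix a unique order: Wren < Zane < Gus < Cleo < Dana < Esme < Gita < Paz < Orla < Ben < Maya < Yara.
Counting 6 from the largest end gives Gita.

Gita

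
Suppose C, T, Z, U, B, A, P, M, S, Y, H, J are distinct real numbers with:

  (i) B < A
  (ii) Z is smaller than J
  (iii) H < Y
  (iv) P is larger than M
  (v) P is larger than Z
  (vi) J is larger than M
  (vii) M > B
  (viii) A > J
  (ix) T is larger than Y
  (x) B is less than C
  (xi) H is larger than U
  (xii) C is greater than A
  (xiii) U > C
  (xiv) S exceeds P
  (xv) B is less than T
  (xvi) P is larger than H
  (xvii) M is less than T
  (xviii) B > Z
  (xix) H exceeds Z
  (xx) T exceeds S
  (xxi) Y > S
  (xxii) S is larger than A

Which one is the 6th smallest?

The consecutive relations fix a unique order: Z < B < M < J < A < C < U < H < P < S < Y < T.
Counting 6 from the smallest end gives C.

C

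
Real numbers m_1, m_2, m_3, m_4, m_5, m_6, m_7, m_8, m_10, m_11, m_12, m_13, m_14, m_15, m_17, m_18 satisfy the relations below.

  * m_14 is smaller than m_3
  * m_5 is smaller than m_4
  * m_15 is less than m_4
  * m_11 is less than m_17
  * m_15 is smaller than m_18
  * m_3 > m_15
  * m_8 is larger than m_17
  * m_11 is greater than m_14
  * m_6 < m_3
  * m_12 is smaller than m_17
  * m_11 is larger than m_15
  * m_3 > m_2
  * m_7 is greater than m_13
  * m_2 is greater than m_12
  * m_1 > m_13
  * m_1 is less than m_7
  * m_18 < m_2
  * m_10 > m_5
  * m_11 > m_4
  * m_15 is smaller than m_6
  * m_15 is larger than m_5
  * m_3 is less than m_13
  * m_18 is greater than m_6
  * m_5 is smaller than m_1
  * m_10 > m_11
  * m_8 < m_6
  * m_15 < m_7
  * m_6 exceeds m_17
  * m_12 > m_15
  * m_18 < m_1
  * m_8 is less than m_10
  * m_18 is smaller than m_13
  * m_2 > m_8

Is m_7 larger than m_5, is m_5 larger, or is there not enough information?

m_7

m_5 < m_15 and m_15 < m_4 give m_5 < m_4.
Then m_4 < m_11 extends the chain to m_11.
Then m_11 < m_17 extends the chain to m_17.
Then m_17 < m_8 extends the chain to m_8.
Then m_8 < m_6 extends the chain to m_6.
Then m_6 < m_18 extends the chain to m_18.
With m_18 < m_2: m_5 < m_15 < m_4 < m_11 < m_17 < m_8 < m_6 < m_18 < m_2.
Then m_2 < m_3 extends the chain to m_3.
Then m_3 < m_13 extends the chain to m_13.
Then m_13 < m_1 extends the chain to m_1.
Then m_1 < m_7 extends the chain to m_7.
So m_7 is larger.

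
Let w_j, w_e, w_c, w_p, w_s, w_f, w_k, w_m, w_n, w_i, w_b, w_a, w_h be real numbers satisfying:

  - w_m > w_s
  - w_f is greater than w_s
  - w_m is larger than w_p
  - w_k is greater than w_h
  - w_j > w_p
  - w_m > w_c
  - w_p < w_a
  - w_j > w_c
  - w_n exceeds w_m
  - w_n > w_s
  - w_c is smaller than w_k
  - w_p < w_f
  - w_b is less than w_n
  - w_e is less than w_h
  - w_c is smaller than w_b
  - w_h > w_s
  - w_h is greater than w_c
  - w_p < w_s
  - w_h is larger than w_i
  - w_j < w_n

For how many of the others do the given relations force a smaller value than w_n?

6

Directly below w_n: w_s, w_j, w_m, w_b.
One step further: w_p, w_c (6 so far).
No other element is forced below w_n by the given relations, so the count is 6.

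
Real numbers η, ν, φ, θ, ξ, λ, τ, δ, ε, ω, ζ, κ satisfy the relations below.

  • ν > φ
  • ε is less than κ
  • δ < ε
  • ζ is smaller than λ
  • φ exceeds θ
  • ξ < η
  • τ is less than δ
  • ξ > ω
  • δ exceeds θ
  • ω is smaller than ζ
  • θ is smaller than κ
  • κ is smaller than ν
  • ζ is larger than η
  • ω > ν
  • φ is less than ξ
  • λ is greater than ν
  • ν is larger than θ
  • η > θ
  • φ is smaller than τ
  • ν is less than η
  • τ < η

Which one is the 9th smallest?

ξ

Chaining the given pairs: θ < φ < τ < δ < ε < κ < ν < ω < ξ < η < ζ < λ.
Counting 9 from the smallest end gives ξ.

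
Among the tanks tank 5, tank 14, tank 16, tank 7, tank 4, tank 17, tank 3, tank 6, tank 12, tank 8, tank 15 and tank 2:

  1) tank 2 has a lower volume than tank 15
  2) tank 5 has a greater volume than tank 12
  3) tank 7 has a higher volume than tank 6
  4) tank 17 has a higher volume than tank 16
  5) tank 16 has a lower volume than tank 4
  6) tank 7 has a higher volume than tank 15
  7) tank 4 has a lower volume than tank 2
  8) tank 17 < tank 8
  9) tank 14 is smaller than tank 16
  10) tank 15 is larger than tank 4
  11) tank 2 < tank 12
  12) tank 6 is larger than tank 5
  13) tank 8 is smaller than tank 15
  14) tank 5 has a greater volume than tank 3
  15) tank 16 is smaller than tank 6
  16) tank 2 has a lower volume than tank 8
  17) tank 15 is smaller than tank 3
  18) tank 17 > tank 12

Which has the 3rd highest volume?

The consecutive relations fix a unique order: tank 14 < tank 16 < tank 4 < tank 2 < tank 12 < tank 17 < tank 8 < tank 15 < tank 3 < tank 5 < tank 6 < tank 7.
Counting 3 from the largest end gives tank 5.

tank 5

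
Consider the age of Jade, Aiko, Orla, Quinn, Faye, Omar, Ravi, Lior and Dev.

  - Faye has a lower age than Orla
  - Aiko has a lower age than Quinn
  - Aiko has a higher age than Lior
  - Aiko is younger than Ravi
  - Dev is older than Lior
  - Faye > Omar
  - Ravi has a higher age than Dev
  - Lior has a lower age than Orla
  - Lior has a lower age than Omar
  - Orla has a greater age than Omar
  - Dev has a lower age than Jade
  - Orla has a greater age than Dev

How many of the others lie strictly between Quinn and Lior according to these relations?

1

The relations place Lior below Quinn. An element lies strictly between them when it is forced above Lior and also forced below Quinn.
Above Lior: {Omar, Dev, Aiko, Jade, Ravi, Faye, Orla}. Below Quinn: {Aiko}.
Intersection: {Aiko} — 1.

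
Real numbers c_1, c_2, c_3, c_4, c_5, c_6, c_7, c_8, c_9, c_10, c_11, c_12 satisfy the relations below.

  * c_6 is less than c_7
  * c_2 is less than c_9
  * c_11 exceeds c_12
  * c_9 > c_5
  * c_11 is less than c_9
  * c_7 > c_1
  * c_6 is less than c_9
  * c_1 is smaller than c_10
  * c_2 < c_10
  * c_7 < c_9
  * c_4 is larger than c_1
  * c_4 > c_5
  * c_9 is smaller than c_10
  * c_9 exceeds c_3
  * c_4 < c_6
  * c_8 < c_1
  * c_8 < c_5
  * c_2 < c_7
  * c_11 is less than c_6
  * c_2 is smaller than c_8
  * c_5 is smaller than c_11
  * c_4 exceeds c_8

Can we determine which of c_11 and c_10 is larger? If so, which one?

c_11 < c_6 and c_6 < c_7 give c_11 < c_7.
Then c_7 < c_9 extends the chain to c_9.
Then c_9 < c_10 extends the chain to c_10.
So c_10 is larger.

c_10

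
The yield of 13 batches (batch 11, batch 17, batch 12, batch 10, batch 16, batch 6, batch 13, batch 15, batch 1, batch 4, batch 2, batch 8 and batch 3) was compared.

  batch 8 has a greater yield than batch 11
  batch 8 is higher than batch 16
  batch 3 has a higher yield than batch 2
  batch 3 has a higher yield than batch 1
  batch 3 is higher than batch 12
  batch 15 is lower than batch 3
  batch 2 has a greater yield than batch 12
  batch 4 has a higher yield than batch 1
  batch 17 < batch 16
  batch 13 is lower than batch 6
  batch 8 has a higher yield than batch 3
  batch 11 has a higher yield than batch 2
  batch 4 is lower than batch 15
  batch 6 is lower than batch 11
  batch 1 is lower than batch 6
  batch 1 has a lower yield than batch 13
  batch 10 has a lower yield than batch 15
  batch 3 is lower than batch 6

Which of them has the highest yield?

batch 8

Chaining downward from batch 8: directly below it, batch 16, batch 3, batch 11; then batch 1, batch 17, batch 12, batch 2, batch 15, batch 6; then batch 4, batch 10, batch 13.
That covers every other element, and nothing is given above batch 8, so batch 8 is the highest yield.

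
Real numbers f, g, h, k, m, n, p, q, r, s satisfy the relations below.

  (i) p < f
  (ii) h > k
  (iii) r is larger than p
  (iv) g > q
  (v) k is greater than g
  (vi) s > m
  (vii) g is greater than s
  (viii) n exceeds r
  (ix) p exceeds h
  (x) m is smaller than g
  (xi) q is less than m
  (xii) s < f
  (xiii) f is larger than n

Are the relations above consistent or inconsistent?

The single ordering q < m < s < g < k < h < p < r < n < f satisfies every listed relation, so no contradiction arises.

consistent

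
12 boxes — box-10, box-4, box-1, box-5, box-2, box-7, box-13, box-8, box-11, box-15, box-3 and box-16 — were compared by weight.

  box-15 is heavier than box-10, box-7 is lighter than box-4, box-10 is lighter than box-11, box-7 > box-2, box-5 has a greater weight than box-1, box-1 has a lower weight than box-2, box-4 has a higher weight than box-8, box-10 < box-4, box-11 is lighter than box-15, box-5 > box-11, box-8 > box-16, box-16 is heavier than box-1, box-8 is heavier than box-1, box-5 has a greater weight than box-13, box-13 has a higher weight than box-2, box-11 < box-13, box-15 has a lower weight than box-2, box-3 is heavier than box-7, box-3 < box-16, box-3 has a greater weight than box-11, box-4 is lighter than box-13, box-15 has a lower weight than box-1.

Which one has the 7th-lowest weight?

box-3

Piecing the relations together gives one ordering: box-10 < box-11 < box-15 < box-1 < box-2 < box-7 < box-3 < box-16 < box-8 < box-4 < box-13 < box-5.
The 7th smallest is box-3.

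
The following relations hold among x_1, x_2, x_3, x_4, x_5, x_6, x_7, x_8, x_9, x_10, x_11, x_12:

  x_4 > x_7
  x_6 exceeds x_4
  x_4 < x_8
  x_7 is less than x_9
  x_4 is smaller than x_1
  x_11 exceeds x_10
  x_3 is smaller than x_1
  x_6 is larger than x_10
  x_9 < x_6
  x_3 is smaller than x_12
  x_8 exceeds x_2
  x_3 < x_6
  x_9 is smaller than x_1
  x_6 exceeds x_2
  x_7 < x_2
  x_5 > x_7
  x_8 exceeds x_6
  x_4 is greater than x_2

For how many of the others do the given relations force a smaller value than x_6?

Directly below x_6: x_10, x_9, x_2, x_4, x_3.
One step further: x_7 (6 so far).
No other element is forced below x_6 by the given relations, so the count is 6.

6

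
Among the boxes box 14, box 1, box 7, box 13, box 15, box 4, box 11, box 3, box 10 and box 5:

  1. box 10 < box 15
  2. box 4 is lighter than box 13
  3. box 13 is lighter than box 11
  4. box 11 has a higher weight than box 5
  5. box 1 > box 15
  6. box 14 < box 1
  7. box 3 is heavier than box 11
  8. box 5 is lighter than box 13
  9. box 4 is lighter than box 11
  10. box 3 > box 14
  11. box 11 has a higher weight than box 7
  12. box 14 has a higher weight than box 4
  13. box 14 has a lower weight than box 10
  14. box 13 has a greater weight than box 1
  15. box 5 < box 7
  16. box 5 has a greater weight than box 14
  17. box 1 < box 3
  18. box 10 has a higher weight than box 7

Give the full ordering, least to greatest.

Each adjacent pair is fixed by a given relation: box 4 < box 14; box 14 < box 5; box 5 < box 7; box 7 < box 10; box 10 < box 15; box 15 < box 1; box 1 < box 13; box 13 < box 11; box 11 < box 3. Chaining them end to end gives the full order.

box 4 < box 14 < box 5 < box 7 < box 10 < box 15 < box 1 < box 13 < box 11 < box 3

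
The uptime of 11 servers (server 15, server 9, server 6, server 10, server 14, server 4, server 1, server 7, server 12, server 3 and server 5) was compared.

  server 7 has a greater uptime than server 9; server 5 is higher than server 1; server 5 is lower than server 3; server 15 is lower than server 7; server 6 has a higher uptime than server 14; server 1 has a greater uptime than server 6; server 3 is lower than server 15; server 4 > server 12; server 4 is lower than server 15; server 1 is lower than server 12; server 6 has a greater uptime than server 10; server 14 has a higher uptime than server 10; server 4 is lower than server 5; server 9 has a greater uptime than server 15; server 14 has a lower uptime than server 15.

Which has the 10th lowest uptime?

server 9

Piecing the relations together gives one ordering: server 10 < server 14 < server 6 < server 1 < server 12 < server 4 < server 5 < server 3 < server 15 < server 9 < server 7.
The 10th smallest is server 9.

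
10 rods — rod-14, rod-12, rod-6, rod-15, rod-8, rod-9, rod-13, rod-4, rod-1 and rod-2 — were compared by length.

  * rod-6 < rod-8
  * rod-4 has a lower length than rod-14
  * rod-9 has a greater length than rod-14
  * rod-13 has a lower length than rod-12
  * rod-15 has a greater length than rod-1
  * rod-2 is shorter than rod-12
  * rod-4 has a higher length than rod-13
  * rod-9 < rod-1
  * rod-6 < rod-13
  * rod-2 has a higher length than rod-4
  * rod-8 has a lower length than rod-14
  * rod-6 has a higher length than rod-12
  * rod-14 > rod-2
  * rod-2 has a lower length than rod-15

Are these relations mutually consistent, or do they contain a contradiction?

We have rod-6 < rod-13 stated directly, yet also rod-13 < rod-4 < rod-2 < rod-12 < rod-6 by chaining the others — so rod-13 < rod-6. Contradiction.

inconsistent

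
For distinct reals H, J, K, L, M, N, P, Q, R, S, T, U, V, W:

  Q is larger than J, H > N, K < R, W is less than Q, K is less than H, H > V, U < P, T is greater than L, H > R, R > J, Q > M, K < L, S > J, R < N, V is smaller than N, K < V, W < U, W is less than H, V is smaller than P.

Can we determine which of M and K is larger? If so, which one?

Following every chain through K: above K we get V, L, R, P, T, N, H.
M is not reached, and no chain runs the other way from M to K.
So the given relations leave the order of K and M undetermined.

undetermined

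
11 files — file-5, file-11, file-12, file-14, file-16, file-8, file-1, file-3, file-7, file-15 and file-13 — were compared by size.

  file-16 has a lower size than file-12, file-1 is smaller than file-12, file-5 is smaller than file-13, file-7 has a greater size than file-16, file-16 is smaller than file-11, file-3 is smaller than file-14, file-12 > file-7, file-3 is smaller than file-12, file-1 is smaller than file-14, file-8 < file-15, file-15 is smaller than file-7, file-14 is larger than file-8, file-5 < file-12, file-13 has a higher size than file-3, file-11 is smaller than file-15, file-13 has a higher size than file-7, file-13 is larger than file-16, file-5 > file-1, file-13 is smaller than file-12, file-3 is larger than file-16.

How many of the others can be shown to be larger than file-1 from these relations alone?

4

Directly above file-1: file-5, file-12, file-14.
One step further: file-13 (4 so far).
No other element is forced above file-1 by the given relations, so the count is 4.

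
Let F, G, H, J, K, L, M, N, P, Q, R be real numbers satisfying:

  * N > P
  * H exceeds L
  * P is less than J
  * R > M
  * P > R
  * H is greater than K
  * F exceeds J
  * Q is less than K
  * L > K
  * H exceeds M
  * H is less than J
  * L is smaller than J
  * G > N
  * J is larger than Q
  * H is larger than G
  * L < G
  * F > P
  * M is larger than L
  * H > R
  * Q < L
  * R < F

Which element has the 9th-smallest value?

The consecutive relations fix a unique order: Q < K < L < M < R < P < N < G < H < J < F.
The 9th smallest is H.

H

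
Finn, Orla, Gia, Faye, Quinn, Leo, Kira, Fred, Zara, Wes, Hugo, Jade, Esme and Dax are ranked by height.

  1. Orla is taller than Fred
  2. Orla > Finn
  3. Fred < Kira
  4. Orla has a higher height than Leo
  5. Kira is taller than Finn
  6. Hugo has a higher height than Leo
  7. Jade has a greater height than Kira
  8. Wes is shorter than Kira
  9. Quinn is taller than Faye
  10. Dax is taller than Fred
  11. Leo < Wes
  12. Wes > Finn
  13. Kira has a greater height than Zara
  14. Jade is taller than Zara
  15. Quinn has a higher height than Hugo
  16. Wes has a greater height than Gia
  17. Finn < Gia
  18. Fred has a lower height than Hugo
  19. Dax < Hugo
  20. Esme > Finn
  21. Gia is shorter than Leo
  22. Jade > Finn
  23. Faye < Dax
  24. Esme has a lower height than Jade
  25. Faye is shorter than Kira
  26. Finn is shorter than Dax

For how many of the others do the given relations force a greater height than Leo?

6

Directly above Leo: Hugo, Wes, Orla.
One step further: Quinn, Kira (5 so far).
One step further: Jade (6 so far).
Nothing else is reachable above Leo; 6 in all.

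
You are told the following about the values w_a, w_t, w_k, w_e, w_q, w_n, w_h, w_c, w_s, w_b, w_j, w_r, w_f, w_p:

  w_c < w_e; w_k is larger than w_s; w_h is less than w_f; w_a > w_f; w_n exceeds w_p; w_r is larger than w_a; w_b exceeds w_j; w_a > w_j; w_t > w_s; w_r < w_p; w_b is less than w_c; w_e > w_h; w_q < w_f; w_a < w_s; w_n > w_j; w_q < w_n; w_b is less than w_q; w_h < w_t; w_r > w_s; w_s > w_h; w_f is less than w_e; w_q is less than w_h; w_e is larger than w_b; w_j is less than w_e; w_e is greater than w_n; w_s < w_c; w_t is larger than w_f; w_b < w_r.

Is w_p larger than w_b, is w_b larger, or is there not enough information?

w_p

w_b < w_q and w_q < w_h give w_b < w_h.
Then w_h < w_f extends the chain to w_f.
Then w_f < w_a extends the chain to w_a.
Then w_a < w_s extends the chain to w_s.
With w_s < w_r: w_b < w_q < w_h < w_f < w_a < w_s < w_r.
With w_r < w_p: w_b < w_q < w_h < w_f < w_a < w_s < w_r < w_p.
So w_p is larger.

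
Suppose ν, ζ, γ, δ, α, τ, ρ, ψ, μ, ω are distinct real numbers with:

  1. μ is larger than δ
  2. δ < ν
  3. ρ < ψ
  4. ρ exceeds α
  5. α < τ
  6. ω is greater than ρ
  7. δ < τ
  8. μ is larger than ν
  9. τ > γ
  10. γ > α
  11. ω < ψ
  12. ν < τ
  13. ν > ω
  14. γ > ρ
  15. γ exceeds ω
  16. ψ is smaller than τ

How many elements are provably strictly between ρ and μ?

2

The relations place ρ below μ. An element lies strictly between them when it is forced above ρ and also forced below μ.
Above ρ: {ω, ψ, γ, ν, τ}. Below μ: {α, δ, ω, ν}.
Intersection: {ω, ν} — 2.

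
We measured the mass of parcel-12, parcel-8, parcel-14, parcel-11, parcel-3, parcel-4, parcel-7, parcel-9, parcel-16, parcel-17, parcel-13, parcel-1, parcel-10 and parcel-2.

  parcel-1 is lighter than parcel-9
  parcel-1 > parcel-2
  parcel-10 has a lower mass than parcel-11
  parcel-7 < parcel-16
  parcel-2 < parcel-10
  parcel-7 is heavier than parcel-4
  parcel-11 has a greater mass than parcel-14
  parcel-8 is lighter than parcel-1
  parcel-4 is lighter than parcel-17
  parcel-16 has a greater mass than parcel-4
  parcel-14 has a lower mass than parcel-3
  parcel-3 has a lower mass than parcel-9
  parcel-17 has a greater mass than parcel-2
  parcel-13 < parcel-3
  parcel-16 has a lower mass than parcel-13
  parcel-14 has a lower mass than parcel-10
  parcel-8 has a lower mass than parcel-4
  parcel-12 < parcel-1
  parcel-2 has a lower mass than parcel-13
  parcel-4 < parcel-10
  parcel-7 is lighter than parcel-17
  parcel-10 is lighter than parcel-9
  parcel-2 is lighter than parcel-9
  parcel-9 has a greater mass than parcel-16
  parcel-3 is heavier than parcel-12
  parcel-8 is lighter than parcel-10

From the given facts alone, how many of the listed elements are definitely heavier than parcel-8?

The elements the relations force above parcel-8 are parcel-4, parcel-7, parcel-17, parcel-16, parcel-13, parcel-10, parcel-3, parcel-1, parcel-9, parcel-11 — no chain reaches any other.
That is 10.

10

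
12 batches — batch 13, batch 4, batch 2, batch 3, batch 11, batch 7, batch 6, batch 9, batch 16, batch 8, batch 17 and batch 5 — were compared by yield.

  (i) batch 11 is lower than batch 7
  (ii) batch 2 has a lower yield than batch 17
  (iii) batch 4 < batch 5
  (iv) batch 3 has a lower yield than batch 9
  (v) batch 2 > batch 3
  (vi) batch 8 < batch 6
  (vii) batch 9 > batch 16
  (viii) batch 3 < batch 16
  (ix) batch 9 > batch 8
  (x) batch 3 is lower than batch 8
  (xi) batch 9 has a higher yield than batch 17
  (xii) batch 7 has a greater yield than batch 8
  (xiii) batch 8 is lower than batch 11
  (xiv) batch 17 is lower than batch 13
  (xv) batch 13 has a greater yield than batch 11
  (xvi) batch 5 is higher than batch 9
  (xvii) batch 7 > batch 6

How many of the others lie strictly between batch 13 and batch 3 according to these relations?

Chaining upward from batch 3 reaches: batch 16, batch 2, batch 17, batch 8, batch 9, batch 6, batch 11, batch 5, batch 7.
Chaining downward from batch 13 reaches: batch 2, batch 17, batch 8, batch 11.
Strictly between batch 3 and batch 13 are those in both lists: batch 2, batch 17, batch 8, batch 11 — 4 elements.

4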